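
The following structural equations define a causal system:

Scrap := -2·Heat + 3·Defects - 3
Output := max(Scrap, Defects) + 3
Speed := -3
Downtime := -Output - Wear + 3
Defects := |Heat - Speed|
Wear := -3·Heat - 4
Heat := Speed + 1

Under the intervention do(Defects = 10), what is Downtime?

-33

The intervention breaks the incoming arrows to Defects: Defects := |Heat - Speed| no longer applies, and Defects = 10.
Heat = Speed + 1  [with Speed=-3]  = -2
Wear = -3·Heat - 4  [with Heat=-2]  = 2
Scrap = -2·Heat + 3·Defects - 3  [with Heat=-2, Defects=10]  = 31
Output = max(Scrap, Defects) + 3  [with Scrap=31, Defects=10]  = 34
Downtime = -Output - Wear + 3  [with Output=34, Wear=2]  = -33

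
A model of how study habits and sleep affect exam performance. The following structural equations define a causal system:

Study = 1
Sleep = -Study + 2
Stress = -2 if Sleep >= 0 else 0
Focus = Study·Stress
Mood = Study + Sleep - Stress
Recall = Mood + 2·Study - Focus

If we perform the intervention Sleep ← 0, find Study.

1

Under do(Sleep=0), the mechanism Sleep = -Study + 2 is discarded; Sleep is fixed at 0.
Study is not downstream of the intervention, so its value is determined by the original equations.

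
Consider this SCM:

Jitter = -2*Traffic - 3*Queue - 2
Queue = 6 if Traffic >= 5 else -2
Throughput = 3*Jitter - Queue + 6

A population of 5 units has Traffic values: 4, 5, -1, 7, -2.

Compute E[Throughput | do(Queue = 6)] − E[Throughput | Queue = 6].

do(Queue=6) breaks Queue's dependence on Traffic. With Queue=6 fixed, Throughput across the units is -84, -90, -54, -102, -48, mean -75.6.
E[Throughput|Queue=6] averages over only the 2 units with Queue=6 (Traffic = 5, 7): Throughput = -90, -102, mean -96.
Difference = -75.6 − (-96) = 20.4.

20.4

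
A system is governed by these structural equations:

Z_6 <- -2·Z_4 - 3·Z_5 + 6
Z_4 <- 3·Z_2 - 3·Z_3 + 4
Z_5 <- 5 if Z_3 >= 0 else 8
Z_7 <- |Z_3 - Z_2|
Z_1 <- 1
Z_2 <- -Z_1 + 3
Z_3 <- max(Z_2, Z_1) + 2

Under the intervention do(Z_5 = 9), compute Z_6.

-17

The intervention breaks the incoming arrows to Z_5: Z_5 <- 5 if Z_3 >= 0 else 8 no longer applies, and Z_5 = 9.
Z_2 = -Z_1 + 3  [with Z_1=1]  = 2
Z_3 = max(Z_2, Z_1) + 2  [with Z_2=2, Z_1=1]  = 4
Z_4 = 3·Z_2 - 3·Z_3 + 4  [with Z_2=2, Z_3=4]  = -2
Z_6 = -2·Z_4 - 3·Z_5 + 6  [with Z_4=-2, Z_5=9]  = -17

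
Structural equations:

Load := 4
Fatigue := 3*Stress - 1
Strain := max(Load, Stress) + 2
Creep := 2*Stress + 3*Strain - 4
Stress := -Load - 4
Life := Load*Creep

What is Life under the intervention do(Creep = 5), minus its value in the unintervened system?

Under do(Creep=5), the mechanism Creep := 2*Stress + 3*Strain - 4 is discarded; Creep is fixed at 5.
Life = Load*Creep  [with Load=4, Creep=5]  = 20
Without intervention: Stress = -Load - 4  [with Load=4]  = -8; Strain = max(Load, Stress) + 2  [with Load=4, Stress=-8]  = 6; Creep = 2*Stress + 3*Strain - 4  [with Stress=-8, Strain=6]  = -2; Life = Load*Creep  [with Load=4, Creep=-2]  = -8.
Change = 20 − (-8) = 28.

28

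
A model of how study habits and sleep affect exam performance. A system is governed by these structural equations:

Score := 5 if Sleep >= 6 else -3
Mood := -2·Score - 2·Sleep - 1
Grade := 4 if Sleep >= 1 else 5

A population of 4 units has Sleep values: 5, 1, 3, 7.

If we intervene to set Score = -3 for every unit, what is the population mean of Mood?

-3

Every unit gets Score=-3 under the intervention. Mood values become -5, 3, -1, -9; E[Mood|do(Score=-3)] = -3.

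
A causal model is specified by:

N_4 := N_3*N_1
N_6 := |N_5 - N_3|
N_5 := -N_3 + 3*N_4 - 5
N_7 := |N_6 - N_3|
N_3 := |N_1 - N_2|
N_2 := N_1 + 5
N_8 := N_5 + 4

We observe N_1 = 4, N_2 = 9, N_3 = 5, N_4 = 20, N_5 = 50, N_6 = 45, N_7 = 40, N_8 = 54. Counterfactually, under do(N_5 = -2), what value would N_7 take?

2

Under do(N_5=-2), the mechanism N_5 := -N_3 + 3*N_4 - 5 is discarded; N_5 is fixed at -2.
N_2 = N_1 + 5  [with N_1=4]  = 9
N_3 = |N_1 - N_2|  [with N_1=4, N_2=9]  = 5
N_6 = |N_5 - N_3|  [with N_5=-2, N_3=5]  = 7
N_7 = |N_6 - N_3|  [with N_6=7, N_3=5]  = 2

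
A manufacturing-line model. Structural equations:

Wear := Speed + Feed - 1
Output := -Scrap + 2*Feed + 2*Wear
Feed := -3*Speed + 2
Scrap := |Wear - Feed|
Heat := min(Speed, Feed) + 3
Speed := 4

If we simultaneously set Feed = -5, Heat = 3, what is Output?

Under do(Feed = -5, Heat = 3), each intervened variable's structural equation is replaced by its fixed value.
Wear = Speed + Feed - 1  [with Speed=4, Feed=-5]  = -2
Scrap = |Wear - Feed|  [with Wear=-2, Feed=-5]  = 3
Output = -Scrap + 2*Feed + 2*Wear  [with Scrap=3, Feed=-5, Wear=-2]  = -17

-17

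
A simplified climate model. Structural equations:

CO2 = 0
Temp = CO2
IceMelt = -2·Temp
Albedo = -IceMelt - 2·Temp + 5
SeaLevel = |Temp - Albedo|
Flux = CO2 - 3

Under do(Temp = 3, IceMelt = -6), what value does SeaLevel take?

Under do(Temp = 3, IceMelt = -6), each intervened variable's structural equation is replaced by its fixed value.
Albedo = -IceMelt - 2·Temp + 5  [with IceMelt=-6, Temp=3]  = 5
SeaLevel = |Temp - Albedo|  [with Temp=3, Albedo=5]  = 2

2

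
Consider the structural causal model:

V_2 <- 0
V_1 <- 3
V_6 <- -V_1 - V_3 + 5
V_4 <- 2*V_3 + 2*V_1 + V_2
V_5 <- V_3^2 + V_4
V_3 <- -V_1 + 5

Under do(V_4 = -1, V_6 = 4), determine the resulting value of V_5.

Setting V_4 = -1, V_6 = 4 by intervention discards those variables' equations.
V_3 = -V_1 + 5  [with V_1=3]  = 2
V_5 = V_3^2 + V_4  [with V_3=2, V_4=-1]  = 3

3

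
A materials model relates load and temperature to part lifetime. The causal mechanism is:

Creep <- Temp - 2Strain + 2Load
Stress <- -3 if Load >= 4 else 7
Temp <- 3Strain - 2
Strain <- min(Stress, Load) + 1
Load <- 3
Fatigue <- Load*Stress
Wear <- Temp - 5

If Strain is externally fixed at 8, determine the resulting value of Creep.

12

do(Strain=8) replaces the equation Strain <- min(Stress, Load) + 1 with the constant Strain = 8.
Temp = 3Strain - 2  [with Strain=8]  = 22
Creep = Temp - 2Strain + 2Load  [with Temp=22, Strain=8, Load=3]  = 12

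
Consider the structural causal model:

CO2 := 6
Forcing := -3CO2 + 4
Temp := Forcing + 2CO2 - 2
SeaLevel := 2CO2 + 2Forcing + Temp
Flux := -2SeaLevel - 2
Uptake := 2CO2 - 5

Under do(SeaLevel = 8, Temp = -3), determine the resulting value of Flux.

-18

The joint intervention fixes SeaLevel = 8, Temp = -3, removing each variable's own equation.
Flux = -2SeaLevel - 2  [with SeaLevel=8]  = -18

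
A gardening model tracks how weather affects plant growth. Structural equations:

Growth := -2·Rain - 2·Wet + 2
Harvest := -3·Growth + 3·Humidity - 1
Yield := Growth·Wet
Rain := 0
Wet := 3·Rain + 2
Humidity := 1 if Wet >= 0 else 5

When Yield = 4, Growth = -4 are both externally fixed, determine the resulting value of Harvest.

The joint intervention fixes Yield = 4, Growth = -4, removing each variable's own equation.
Wet = 3·Rain + 2  [with Rain=0]  = 2
Humidity = 1 if Wet >= 0 else 5  [with Wet=2]  = 1
Harvest = -3·Growth + 3·Humidity - 1  [with Growth=-4, Humidity=1]  = 14

14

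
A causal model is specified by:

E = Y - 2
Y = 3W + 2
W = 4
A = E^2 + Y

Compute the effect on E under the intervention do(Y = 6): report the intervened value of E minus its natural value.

The intervention breaks the incoming arrows to Y: Y = 3W + 2 no longer applies, and Y = 6.
E = Y - 2  [with Y=6]  = 4
Without intervention: Y = 3W + 2  [with W=4]  = 14; E = Y - 2  [with Y=14]  = 12.
Change = 4 − 12 = -8.

-8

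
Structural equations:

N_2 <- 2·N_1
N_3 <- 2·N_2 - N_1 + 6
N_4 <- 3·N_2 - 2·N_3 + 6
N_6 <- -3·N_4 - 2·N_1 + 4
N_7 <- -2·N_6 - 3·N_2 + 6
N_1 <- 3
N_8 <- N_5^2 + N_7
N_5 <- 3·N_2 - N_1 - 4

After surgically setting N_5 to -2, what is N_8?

-40

do(N_5=-2) replaces the equation N_5 <- 3·N_2 - N_1 - 4 with the constant N_5 = -2.
N_2 = 2·N_1  [with N_1=3]  = 6
N_3 = 2·N_2 - N_1 + 6  [with N_2=6, N_1=3]  = 15
N_4 = 3·N_2 - 2·N_3 + 6  [with N_2=6, N_3=15]  = -6
N_6 = -3·N_4 - 2·N_1 + 4  [with N_4=-6, N_1=3]  = 16
N_7 = -2·N_6 - 3·N_2 + 6  [with N_6=16, N_2=6]  = -44
N_8 = N_5^2 + N_7  [with N_5=-2, N_7=-44]  = -40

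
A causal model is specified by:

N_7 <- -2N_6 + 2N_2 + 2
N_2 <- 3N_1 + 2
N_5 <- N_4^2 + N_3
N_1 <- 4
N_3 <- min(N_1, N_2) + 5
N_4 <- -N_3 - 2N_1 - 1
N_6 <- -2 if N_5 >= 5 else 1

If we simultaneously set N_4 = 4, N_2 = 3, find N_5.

The joint intervention fixes N_4 = 4, N_2 = 3, removing each variable's own equation.
N_3 = min(N_1, N_2) + 5  [with N_1=4, N_2=3]  = 8
N_5 = N_4^2 + N_3  [with N_4=4, N_3=8]  = 24

24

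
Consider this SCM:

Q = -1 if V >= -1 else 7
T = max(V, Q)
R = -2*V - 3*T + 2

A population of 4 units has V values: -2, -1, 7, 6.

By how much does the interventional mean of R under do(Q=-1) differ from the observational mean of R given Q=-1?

6.75

The intervention sets Q=-1 in all 4 units regardless of V. Recomputing R per unit gives 9, 7, -33, -28; average -11.25.
Observing Q=-1 restricts to units where Q's equation naturally yields -1: V ∈ {-1, 7, 6}. In that subpopulation R = 7, -33, -28, mean -18.
Difference = -11.25 − (-18) = 6.75.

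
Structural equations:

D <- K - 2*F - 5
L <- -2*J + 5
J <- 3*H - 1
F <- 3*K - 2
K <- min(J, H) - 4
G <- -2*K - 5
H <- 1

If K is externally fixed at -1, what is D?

4

The intervention breaks the incoming arrows to K: K <- min(J, H) - 4 no longer applies, and K = -1.
F = 3*K - 2  [with K=-1]  = -5
D = K - 2*F - 5  [with K=-1, F=-5]  = 4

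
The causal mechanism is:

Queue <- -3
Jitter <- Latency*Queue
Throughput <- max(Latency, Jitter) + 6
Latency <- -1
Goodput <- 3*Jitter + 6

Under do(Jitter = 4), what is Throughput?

10

The intervention breaks the incoming arrows to Jitter: Jitter <- Latency*Queue no longer applies, and Jitter = 4.
Throughput = max(Latency, Jitter) + 6  [with Latency=-1, Jitter=4]  = 10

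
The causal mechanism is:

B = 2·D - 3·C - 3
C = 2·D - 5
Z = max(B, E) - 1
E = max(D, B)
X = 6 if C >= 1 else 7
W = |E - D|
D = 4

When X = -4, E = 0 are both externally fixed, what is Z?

-1

Setting X = -4, E = 0 by intervention discards those variables' equations.
C = 2·D - 5  [with D=4]  = 3
B = 2·D - 3·C - 3  [with D=4, C=3]  = -4
Z = max(B, E) - 1  [with B=-4, E=0]  = -1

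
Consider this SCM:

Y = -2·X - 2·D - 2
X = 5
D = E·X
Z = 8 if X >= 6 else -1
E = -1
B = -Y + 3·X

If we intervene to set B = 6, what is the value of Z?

-1

The intervention breaks the incoming arrows to B: B = -Y + 3·X no longer applies, and B = 6.
Since Z is not a descendant of the intervened variable, it is unaffected.
Z = 8 if X >= 6 else -1  [with X=5]  = -1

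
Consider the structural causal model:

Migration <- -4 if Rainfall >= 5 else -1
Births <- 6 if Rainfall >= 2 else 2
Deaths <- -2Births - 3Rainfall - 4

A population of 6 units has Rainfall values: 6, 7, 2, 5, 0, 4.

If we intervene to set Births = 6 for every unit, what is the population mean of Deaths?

The intervention sets Births=6 in all 6 units regardless of Rainfall. Recomputing Deaths per unit gives -34, -37, -22, -31, -16, -28; average -28.

-28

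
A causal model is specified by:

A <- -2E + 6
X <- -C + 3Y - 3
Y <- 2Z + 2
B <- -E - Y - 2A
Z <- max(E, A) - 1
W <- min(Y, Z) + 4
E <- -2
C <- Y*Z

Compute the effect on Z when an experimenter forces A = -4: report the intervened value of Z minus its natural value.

The intervention breaks the incoming arrows to A: A <- -2E + 6 no longer applies, and A = -4.
Z = max(E, A) - 1  [with E=-2, A=-4]  = -3
Without intervention: A = -2E + 6  [with E=-2]  = 10; Z = max(E, A) - 1  [with E=-2, A=10]  = 9.
Change = -3 − 9 = -12.

-12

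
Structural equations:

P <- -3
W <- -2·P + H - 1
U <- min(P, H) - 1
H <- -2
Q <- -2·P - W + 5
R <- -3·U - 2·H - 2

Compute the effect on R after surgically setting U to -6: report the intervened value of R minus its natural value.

6

The intervention breaks the incoming arrows to U: U <- min(P, H) - 1 no longer applies, and U = -6.
R = -3·U - 2·H - 2  [with U=-6, H=-2]  = 20
Without intervention: U = min(P, H) - 1  [with P=-3, H=-2]  = -4; R = -3·U - 2·H - 2  [with U=-4, H=-2]  = 14.
Change = 20 − 14 = 6.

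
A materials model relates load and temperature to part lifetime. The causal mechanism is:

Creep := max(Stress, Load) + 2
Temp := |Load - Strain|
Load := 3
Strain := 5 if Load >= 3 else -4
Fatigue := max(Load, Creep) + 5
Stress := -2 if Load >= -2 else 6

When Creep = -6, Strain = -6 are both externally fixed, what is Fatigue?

8

The joint intervention fixes Creep = -6, Strain = -6, removing each variable's own equation.
Fatigue = max(Load, Creep) + 5  [with Load=3, Creep=-6]  = 8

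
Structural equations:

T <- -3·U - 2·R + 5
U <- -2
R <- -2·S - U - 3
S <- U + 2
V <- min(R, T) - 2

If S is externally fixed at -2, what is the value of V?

1

do(S=-2) replaces the equation S <- U + 2 with the constant S = -2.
R = -2·S - U - 3  [with S=-2, U=-2]  = 3
T = -3·U - 2·R + 5  [with U=-2, R=3]  = 5
V = min(R, T) - 2  [with R=3, T=5]  = 1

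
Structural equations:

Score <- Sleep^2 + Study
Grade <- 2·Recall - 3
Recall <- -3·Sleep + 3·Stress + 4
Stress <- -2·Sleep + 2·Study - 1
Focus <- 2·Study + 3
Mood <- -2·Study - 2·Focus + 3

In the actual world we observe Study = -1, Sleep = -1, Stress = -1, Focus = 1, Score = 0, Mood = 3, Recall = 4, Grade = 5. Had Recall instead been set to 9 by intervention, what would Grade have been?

15

do(Recall=9) replaces the equation Recall <- -3·Sleep + 3·Stress + 4 with the constant Recall = 9.
Grade = 2·Recall - 3  [with Recall=9]  = 15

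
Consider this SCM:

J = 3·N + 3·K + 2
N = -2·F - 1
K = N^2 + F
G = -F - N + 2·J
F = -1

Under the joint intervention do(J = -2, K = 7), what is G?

-4

The joint intervention fixes J = -2, K = 7, removing each variable's own equation.
N = -2·F - 1  [with F=-1]  = 1
G = -F - N + 2·J  [with F=-1, N=1, J=-2]  = -4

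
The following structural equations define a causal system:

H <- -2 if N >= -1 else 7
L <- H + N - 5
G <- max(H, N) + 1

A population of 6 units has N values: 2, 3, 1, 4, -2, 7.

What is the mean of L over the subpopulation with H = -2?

-3.6

E[L|H=-2] averages over only the 5 units with H=-2 (N = 2, 3, 1, 4, 7): L = -5, -4, -6, -3, 0, mean -3.6.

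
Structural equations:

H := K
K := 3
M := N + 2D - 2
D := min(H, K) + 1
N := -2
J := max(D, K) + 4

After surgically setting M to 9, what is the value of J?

8

The intervention breaks the incoming arrows to M: M := N + 2D - 2 no longer applies, and M = 9.
Since J is not a descendant of the intervened variable, it is unaffected.
H = K  [with K=3]  = 3
D = min(H, K) + 1  [with H=3, K=3]  = 4
J = max(D, K) + 4  [with D=4, K=3]  = 8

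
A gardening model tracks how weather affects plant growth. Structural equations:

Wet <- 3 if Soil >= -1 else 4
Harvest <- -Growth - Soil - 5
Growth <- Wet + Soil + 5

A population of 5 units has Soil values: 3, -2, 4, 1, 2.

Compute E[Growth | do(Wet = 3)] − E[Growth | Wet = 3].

-0.9

Under do(Wet=3), Wet's equation is replaced by Wet=3 for every unit. Per-unit Growth: 11, 6, 12, 9, 10. Mean = 9.6.
E[Growth|Wet=3] averages over only the 4 units with Wet=3 (Soil = 3, 4, 1, 2): Growth = 11, 12, 9, 10, mean 10.5.
Difference = 9.6 − 10.5 = -0.9.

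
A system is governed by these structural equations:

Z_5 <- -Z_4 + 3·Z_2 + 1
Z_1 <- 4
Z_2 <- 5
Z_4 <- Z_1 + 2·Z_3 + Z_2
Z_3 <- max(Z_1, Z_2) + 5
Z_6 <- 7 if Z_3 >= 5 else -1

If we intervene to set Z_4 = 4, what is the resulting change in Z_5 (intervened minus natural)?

25

Intervening sets Z_4 = 4 and removes its equation (Z_4 <- Z_1 + 2·Z_3 + Z_2).
Z_5 = -Z_4 + 3·Z_2 + 1  [with Z_4=4, Z_2=5]  = 12
Without intervention: Z_3 = max(Z_1, Z_2) + 5  [with Z_1=4, Z_2=5]  = 10; Z_4 = Z_1 + 2·Z_3 + Z_2  [with Z_1=4, Z_3=10, Z_2=5]  = 29; Z_5 = -Z_4 + 3·Z_2 + 1  [with Z_4=29, Z_2=5]  = -13.
Change = 12 − (-13) = 25.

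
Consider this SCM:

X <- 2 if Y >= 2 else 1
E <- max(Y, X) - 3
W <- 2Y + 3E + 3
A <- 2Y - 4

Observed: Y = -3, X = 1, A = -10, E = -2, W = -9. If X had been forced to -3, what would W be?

do(X=-3) replaces the equation X <- 2 if Y >= 2 else 1 with the constant X = -3.
E = max(Y, X) - 3  [with Y=-3, X=-3]  = -6
W = 2Y + 3E + 3  [with Y=-3, E=-6]  = -21

-21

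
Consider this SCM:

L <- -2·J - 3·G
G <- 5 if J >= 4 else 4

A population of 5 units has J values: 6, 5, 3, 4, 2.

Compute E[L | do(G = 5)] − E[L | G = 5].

2

do(G=5) breaks G's dependence on J. With G=5 fixed, L across the units is -27, -25, -21, -23, -19, mean -23.
Observing G=5 restricts to units where G's equation naturally yields 5: J ∈ {6, 5, 4}. In that subpopulation L = -27, -25, -23, mean -25.
Difference = -23 − (-25) = 2.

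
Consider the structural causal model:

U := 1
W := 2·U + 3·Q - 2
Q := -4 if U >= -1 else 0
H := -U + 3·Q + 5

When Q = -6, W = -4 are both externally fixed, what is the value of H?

The joint intervention fixes Q = -6, W = -4, removing each variable's own equation.
H = -U + 3·Q + 5  [with U=1, Q=-6]  = -14

-14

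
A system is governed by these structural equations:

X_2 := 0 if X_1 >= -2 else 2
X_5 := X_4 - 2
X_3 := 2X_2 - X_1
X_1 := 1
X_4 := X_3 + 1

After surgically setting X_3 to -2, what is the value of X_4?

The intervention breaks the incoming arrows to X_3: X_3 := 2X_2 - X_1 no longer applies, and X_3 = -2.
X_4 = X_3 + 1  [with X_3=-2]  = -1

-1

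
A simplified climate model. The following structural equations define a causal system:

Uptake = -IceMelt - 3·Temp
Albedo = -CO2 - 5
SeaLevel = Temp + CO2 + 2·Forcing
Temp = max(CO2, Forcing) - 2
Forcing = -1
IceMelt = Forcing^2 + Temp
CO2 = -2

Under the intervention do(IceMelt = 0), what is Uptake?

9

The intervention breaks the incoming arrows to IceMelt: IceMelt = Forcing^2 + Temp no longer applies, and IceMelt = 0.
Temp = max(CO2, Forcing) - 2  [with CO2=-2, Forcing=-1]  = -3
Uptake = -IceMelt - 3·Temp  [with IceMelt=0, Temp=-3]  = 9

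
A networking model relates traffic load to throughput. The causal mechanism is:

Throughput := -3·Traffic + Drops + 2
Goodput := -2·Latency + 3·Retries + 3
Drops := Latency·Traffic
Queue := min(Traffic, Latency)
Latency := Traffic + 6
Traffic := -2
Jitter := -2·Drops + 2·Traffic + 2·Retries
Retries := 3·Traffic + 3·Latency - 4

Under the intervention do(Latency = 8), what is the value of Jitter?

56

Under do(Latency=8), the mechanism Latency := Traffic + 6 is discarded; Latency is fixed at 8.
Drops = Latency·Traffic  [with Latency=8, Traffic=-2]  = -16
Retries = 3·Traffic + 3·Latency - 4  [with Traffic=-2, Latency=8]  = 14
Jitter = -2·Drops + 2·Traffic + 2·Retries  [with Drops=-16, Traffic=-2, Retries=14]  = 56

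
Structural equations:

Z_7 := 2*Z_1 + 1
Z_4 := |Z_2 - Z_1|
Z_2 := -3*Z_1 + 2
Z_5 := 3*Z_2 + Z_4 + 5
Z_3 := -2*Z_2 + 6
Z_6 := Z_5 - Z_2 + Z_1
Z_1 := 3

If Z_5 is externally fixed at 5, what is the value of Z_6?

15

The intervention breaks the incoming arrows to Z_5: Z_5 := 3*Z_2 + Z_4 + 5 no longer applies, and Z_5 = 5.
Z_2 = -3*Z_1 + 2  [with Z_1=3]  = -7
Z_6 = Z_5 - Z_2 + Z_1  [with Z_5=5, Z_2=-7, Z_1=3]  = 15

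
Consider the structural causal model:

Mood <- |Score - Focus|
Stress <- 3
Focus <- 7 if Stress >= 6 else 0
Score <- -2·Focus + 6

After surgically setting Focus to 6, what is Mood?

12

Under do(Focus=6), the mechanism Focus <- 7 if Stress >= 6 else 0 is discarded; Focus is fixed at 6.
Score = -2·Focus + 6  [with Focus=6]  = -6
Mood = |Score - Focus|  [with Score=-6, Focus=6]  = 12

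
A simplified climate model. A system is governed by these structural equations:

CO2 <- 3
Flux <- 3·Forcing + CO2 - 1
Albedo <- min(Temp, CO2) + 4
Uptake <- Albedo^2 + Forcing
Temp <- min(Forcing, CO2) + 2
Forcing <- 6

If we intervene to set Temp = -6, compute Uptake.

10

The intervention breaks the incoming arrows to Temp: Temp <- min(Forcing, CO2) + 2 no longer applies, and Temp = -6.
Albedo = min(Temp, CO2) + 4  [with Temp=-6, CO2=3]  = -2
Uptake = Albedo^2 + Forcing  [with Albedo=-2, Forcing=6]  = 10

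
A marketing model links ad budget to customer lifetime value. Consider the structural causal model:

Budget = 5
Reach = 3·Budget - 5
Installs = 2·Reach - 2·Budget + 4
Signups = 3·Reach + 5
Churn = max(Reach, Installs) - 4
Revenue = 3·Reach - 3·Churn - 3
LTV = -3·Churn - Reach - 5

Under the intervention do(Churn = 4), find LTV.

Under do(Churn=4), the mechanism Churn = max(Reach, Installs) - 4 is discarded; Churn is fixed at 4.
Reach = 3·Budget - 5  [with Budget=5]  = 10
LTV = -3·Churn - Reach - 5  [with Churn=4, Reach=10]  = -27

-27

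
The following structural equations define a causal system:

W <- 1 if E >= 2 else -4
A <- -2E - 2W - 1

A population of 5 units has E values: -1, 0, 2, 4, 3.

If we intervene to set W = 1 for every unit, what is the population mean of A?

-6.2

Under do(W=1), W's equation is replaced by W=1 for every unit. Per-unit A: -1, -3, -7, -11, -9. Mean = -6.2.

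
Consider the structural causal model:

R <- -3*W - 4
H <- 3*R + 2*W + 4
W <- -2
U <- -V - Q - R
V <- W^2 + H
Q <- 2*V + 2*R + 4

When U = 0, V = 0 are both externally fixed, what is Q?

Setting U = 0, V = 0 by intervention discards those variables' equations.
R = -3*W - 4  [with W=-2]  = 2
Q = 2*V + 2*R + 4  [with V=0, R=2]  = 8

8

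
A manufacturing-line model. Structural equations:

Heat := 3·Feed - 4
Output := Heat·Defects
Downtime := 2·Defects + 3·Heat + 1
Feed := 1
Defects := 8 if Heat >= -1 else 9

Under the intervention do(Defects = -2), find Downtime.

do(Defects=-2) replaces the equation Defects := 8 if Heat >= -1 else 9 with the constant Defects = -2.
Heat = 3·Feed - 4  [with Feed=1]  = -1
Downtime = 2·Defects + 3·Heat + 1  [with Defects=-2, Heat=-1]  = -6

-6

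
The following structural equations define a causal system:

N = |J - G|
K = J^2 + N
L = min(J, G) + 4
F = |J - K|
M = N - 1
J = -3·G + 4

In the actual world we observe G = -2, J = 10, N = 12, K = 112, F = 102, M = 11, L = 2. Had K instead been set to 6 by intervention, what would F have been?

Intervening sets K = 6 and removes its equation (K = J^2 + N).
J = -3·G + 4  [with G=-2]  = 10
F = |J - K|  [with J=10, K=6]  = 4

4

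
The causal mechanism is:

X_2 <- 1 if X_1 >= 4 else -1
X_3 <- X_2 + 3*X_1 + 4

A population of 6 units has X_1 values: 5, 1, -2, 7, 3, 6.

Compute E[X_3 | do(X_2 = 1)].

The intervention sets X_2=1 in all 6 units regardless of X_1. Recomputing X_3 per unit gives 20, 8, -1, 26, 14, 23; average 15.

15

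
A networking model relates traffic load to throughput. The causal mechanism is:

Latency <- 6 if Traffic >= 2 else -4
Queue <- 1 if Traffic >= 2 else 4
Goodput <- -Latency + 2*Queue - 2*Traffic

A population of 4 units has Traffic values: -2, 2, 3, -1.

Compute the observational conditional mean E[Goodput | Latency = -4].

Conditioning on Latency=-4 selects the 2 unit(s) with Traffic ∈ {-2, -1}. Their Goodput values: 16, 14. Mean = 15.

15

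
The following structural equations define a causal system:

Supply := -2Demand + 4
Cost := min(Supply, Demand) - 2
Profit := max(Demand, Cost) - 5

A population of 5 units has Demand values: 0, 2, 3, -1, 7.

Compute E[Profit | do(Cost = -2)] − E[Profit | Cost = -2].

do(Cost=-2) breaks Cost's dependence on Demand. With Cost=-2 fixed, Profit across the units is -5, -3, -2, -6, 2, mean -2.8.
E[Profit|Cost=-2] averages over only the 2 units with Cost=-2 (Demand = 0, 2): Profit = -5, -3, mean -4.
Difference = -2.8 − (-4) = 1.2.

1.2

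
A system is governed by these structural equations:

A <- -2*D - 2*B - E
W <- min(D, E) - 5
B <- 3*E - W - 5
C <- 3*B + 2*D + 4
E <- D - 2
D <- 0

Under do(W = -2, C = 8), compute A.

20

Setting W = -2, C = 8 by intervention discards those variables' equations.
E = D - 2  [with D=0]  = -2
B = 3*E - W - 5  [with E=-2, W=-2]  = -9
A = -2*D - 2*B - E  [with D=0, B=-9, E=-2]  = 20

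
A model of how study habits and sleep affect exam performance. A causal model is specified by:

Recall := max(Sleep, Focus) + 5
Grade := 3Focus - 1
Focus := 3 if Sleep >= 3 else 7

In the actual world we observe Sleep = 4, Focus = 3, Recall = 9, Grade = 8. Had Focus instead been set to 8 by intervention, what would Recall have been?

The intervention breaks the incoming arrows to Focus: Focus := 3 if Sleep >= 3 else 7 no longer applies, and Focus = 8.
Recall = max(Sleep, Focus) + 5  [with Sleep=4, Focus=8]  = 13

13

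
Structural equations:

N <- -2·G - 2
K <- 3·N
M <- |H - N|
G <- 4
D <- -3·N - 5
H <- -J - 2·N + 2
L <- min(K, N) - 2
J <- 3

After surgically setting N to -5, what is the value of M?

14

The intervention breaks the incoming arrows to N: N <- -2·G - 2 no longer applies, and N = -5.
H = -J - 2·N + 2  [with J=3, N=-5]  = 9
M = |H - N|  [with H=9, N=-5]  = 14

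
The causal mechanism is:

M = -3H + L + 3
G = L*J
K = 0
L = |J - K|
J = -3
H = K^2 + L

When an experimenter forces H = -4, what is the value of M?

18

Intervening sets H = -4 and removes its equation (H = K^2 + L).
L = |J - K|  [with J=-3, K=0]  = 3
M = -3H + L + 3  [with H=-4, L=3]  = 18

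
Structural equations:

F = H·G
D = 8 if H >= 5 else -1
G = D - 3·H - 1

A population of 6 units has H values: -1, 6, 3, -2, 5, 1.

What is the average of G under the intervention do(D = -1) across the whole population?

-8

The intervention sets D=-1 in all 6 units regardless of H. Recomputing G per unit gives 1, -20, -11, 4, -17, -5; average -8.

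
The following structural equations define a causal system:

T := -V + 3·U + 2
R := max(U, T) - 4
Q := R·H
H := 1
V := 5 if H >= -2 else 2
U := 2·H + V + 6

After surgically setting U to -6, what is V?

Under do(U=-6), the mechanism U := 2·H + V + 6 is discarded; U is fixed at -6.
Since V is not a descendant of the intervened variable, it is unaffected.
V = 5 if H >= -2 else 2  [with H=1]  = 5

5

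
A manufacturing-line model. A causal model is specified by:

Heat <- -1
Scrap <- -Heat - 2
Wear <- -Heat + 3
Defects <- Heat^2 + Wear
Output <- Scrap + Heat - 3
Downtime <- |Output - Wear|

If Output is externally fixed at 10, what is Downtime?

The intervention breaks the incoming arrows to Output: Output <- Scrap + Heat - 3 no longer applies, and Output = 10.
Wear = -Heat + 3  [with Heat=-1]  = 4
Downtime = |Output - Wear|  [with Output=10, Wear=4]  = 6

6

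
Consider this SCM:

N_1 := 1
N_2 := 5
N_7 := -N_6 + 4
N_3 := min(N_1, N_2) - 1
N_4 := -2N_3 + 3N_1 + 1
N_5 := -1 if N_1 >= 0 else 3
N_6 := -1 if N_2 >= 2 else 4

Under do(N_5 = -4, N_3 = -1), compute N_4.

Under do(N_5 = -4, N_3 = -1), each intervened variable's structural equation is replaced by its fixed value.
N_4 = -2N_3 + 3N_1 + 1  [with N_3=-1, N_1=1]  = 6

6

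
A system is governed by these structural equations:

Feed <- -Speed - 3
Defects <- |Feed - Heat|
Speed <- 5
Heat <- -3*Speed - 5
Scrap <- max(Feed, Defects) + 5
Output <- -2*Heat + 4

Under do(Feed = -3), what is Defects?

17

Under do(Feed=-3), the mechanism Feed <- -Speed - 3 is discarded; Feed is fixed at -3.
Heat = -3*Speed - 5  [with Speed=5]  = -20
Defects = |Feed - Heat|  [with Feed=-3, Heat=-20]  = 17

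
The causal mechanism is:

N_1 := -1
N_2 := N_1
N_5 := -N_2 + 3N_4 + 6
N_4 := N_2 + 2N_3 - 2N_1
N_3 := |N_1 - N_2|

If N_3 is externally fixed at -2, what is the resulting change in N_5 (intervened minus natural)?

-12

do(N_3=-2) replaces the equation N_3 := |N_1 - N_2| with the constant N_3 = -2.
N_2 = N_1  [with N_1=-1]  = -1
N_4 = N_2 + 2N_3 - 2N_1  [with N_2=-1, N_3=-2, N_1=-1]  = -3
N_5 = -N_2 + 3N_4 + 6  [with N_2=-1, N_4=-3]  = -2
Without intervention: N_2 = N_1  [with N_1=-1]  = -1; N_3 = |N_1 - N_2|  [with N_1=-1, N_2=-1]  = 0; N_4 = N_2 + 2N_3 - 2N_1  [with N_2=-1, N_3=0, N_1=-1]  = 1; N_5 = -N_2 + 3N_4 + 6  [with N_2=-1, N_4=1]  = 10.
Change = -2 − 10 = -12.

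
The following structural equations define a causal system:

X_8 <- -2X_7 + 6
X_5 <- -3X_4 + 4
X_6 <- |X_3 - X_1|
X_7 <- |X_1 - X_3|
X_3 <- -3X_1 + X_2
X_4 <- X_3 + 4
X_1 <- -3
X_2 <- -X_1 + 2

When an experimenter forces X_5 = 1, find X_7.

17

Under do(X_5=1), the mechanism X_5 <- -3X_4 + 4 is discarded; X_5 is fixed at 1.
Since X_7 is not a descendant of the intervened variable, it is unaffected.
X_2 = -X_1 + 2  [with X_1=-3]  = 5
X_3 = -3X_1 + X_2  [with X_1=-3, X_2=5]  = 14
X_7 = |X_1 - X_3|  [with X_1=-3, X_3=14]  = 17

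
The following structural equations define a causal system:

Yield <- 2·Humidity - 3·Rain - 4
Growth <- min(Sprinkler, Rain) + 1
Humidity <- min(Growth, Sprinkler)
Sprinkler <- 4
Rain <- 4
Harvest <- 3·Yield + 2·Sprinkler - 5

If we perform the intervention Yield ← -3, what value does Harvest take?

The intervention breaks the incoming arrows to Yield: Yield <- 2·Humidity - 3·Rain - 4 no longer applies, and Yield = -3.
Harvest = 3·Yield + 2·Sprinkler - 5  [with Yield=-3, Sprinkler=4]  = -6

-6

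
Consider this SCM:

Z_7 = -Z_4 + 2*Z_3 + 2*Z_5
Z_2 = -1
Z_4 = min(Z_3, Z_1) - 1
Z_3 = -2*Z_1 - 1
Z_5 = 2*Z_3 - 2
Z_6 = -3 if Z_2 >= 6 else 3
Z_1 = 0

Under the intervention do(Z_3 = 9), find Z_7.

51

The intervention breaks the incoming arrows to Z_3: Z_3 = -2*Z_1 - 1 no longer applies, and Z_3 = 9.
Z_4 = min(Z_3, Z_1) - 1  [with Z_3=9, Z_1=0]  = -1
Z_5 = 2*Z_3 - 2  [with Z_3=9]  = 16
Z_7 = -Z_4 + 2*Z_3 + 2*Z_5  [with Z_4=-1, Z_3=9, Z_5=16]  = 51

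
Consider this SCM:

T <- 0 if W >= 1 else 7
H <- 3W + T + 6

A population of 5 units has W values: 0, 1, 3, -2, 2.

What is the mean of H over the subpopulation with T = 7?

Observing T=7 restricts to units where T's equation naturally yields 7: W ∈ {0, -2}. In that subpopulation H = 13, 7, mean 10.

10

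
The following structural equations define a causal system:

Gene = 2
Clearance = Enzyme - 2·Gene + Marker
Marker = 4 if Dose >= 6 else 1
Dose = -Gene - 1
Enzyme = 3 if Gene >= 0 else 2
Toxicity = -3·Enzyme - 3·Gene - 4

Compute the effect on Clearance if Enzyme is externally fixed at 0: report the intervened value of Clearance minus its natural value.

The intervention breaks the incoming arrows to Enzyme: Enzyme = 3 if Gene >= 0 else 2 no longer applies, and Enzyme = 0.
Dose = -Gene - 1  [with Gene=2]  = -3
Marker = 4 if Dose >= 6 else 1  [with Dose=-3]  = 1
Clearance = Enzyme - 2·Gene + Marker  [with Enzyme=0, Gene=2, Marker=1]  = -3
Without intervention: Dose = -Gene - 1  [with Gene=2]  = -3; Enzyme = 3 if Gene >= 0 else 2  [with Gene=2]  = 3; Marker = 4 if Dose >= 6 else 1  [with Dose=-3]  = 1; Clearance = Enzyme - 2·Gene + Marker  [with Enzyme=3, Gene=2, Marker=1]  = 0.
Change = -3 − 0 = -3.

-3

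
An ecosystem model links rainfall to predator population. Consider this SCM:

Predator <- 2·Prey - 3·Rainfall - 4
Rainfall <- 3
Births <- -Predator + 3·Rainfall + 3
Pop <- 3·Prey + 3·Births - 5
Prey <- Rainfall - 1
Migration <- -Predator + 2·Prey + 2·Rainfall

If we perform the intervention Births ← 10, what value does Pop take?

Under do(Births=10), the mechanism Births <- -Predator + 3·Rainfall + 3 is discarded; Births is fixed at 10.
Prey = Rainfall - 1  [with Rainfall=3]  = 2
Pop = 3·Prey + 3·Births - 5  [with Prey=2, Births=10]  = 31

31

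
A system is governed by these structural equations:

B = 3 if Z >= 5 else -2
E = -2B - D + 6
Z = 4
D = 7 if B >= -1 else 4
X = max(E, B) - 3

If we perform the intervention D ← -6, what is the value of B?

Under do(D=-6), the mechanism D = 7 if B >= -1 else 4 is discarded; D is fixed at -6.
Since B is not a descendant of the intervened variable, it is unaffected.
B = 3 if Z >= 5 else -2  [with Z=4]  = -2

-2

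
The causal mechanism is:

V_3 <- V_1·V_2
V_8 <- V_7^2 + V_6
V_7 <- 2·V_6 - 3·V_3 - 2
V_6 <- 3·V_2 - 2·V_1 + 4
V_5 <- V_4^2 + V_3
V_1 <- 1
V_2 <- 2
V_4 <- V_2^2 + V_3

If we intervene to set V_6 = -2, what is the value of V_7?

-12

Intervening sets V_6 = -2 and removes its equation (V_6 <- 3·V_2 - 2·V_1 + 4).
V_3 = V_1·V_2  [with V_1=1, V_2=2]  = 2
V_7 = 2·V_6 - 3·V_3 - 2  [with V_6=-2, V_3=2]  = -12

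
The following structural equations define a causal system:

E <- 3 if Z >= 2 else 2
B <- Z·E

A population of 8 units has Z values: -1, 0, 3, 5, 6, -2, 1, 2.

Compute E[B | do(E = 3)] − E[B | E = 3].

do(E=3) breaks E's dependence on Z. With E=3 fixed, B across the units is -3, 0, 9, 15, 18, -6, 3, 6, mean 5.25.
Observing E=3 restricts to units where E's equation naturally yields 3: Z ∈ {3, 5, 6, 2}. In that subpopulation B = 9, 15, 18, 6, mean 12.
Difference = 5.25 − 12 = -6.75.

-6.75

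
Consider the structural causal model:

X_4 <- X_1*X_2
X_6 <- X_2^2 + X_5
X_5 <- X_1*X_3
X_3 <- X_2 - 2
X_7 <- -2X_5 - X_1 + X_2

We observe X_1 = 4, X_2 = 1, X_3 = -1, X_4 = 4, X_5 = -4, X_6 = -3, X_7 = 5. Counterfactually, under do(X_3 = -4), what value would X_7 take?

29

The intervention breaks the incoming arrows to X_3: X_3 <- X_2 - 2 no longer applies, and X_3 = -4.
X_5 = X_1*X_3  [with X_1=4, X_3=-4]  = -16
X_7 = -2X_5 - X_1 + X_2  [with X_5=-16, X_1=4, X_2=1]  = 29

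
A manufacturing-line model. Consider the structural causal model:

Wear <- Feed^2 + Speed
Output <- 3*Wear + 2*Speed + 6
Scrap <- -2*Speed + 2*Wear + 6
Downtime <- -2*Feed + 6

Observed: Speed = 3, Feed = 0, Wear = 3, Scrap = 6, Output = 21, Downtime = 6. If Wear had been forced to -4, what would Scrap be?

-8

The intervention breaks the incoming arrows to Wear: Wear <- Feed^2 + Speed no longer applies, and Wear = -4.
Scrap = -2*Speed + 2*Wear + 6  [with Speed=3, Wear=-4]  = -8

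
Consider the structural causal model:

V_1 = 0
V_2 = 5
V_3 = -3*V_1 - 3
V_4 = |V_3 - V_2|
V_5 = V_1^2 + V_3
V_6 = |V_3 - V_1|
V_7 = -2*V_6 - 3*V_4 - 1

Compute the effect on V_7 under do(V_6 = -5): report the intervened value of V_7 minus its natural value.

16

Intervening sets V_6 = -5 and removes its equation (V_6 = |V_3 - V_1|).
V_3 = -3*V_1 - 3  [with V_1=0]  = -3
V_4 = |V_3 - V_2|  [with V_3=-3, V_2=5]  = 8
V_7 = -2*V_6 - 3*V_4 - 1  [with V_6=-5, V_4=8]  = -15
Without intervention: V_3 = -3*V_1 - 3  [with V_1=0]  = -3; V_4 = |V_3 - V_2|  [with V_3=-3, V_2=5]  = 8; V_6 = |V_3 - V_1|  [with V_3=-3, V_1=0]  = 3; V_7 = -2*V_6 - 3*V_4 - 1  [with V_6=3, V_4=8]  = -31.
Change = -15 − (-31) = 16.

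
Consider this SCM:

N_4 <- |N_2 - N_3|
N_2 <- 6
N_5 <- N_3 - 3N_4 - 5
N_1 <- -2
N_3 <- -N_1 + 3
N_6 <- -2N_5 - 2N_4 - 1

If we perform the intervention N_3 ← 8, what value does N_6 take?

The intervention breaks the incoming arrows to N_3: N_3 <- -N_1 + 3 no longer applies, and N_3 = 8.
N_4 = |N_2 - N_3|  [with N_2=6, N_3=8]  = 2
N_5 = N_3 - 3N_4 - 5  [with N_3=8, N_4=2]  = -3
N_6 = -2N_5 - 2N_4 - 1  [with N_5=-3, N_4=2]  = 1

1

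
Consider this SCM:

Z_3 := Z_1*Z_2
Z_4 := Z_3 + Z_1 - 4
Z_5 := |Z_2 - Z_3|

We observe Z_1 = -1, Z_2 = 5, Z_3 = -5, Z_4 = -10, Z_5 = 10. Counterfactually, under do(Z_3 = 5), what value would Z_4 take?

The intervention breaks the incoming arrows to Z_3: Z_3 := Z_1*Z_2 no longer applies, and Z_3 = 5.
Z_4 = Z_3 + Z_1 - 4  [with Z_3=5, Z_1=-1]  = 0

0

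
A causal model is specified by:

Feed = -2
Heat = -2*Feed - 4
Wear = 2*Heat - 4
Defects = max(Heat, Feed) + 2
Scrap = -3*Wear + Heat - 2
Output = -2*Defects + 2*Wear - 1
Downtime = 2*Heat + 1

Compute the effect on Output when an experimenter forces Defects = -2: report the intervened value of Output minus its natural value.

Under do(Defects=-2), the mechanism Defects = max(Heat, Feed) + 2 is discarded; Defects is fixed at -2.
Heat = -2*Feed - 4  [with Feed=-2]  = 0
Wear = 2*Heat - 4  [with Heat=0]  = -4
Output = -2*Defects + 2*Wear - 1  [with Defects=-2, Wear=-4]  = -5
Without intervention: Heat = -2*Feed - 4  [with Feed=-2]  = 0; Wear = 2*Heat - 4  [with Heat=0]  = -4; Defects = max(Heat, Feed) + 2  [with Heat=0, Feed=-2]  = 2; Output = -2*Defects + 2*Wear - 1  [with Defects=2, Wear=-4]  = -13.
Change = -5 − (-13) = 8.

8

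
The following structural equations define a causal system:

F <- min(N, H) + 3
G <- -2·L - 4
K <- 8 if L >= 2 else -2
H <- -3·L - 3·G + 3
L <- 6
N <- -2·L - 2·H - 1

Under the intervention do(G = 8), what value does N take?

65

Under do(G=8), the mechanism G <- -2·L - 4 is discarded; G is fixed at 8.
H = -3·L - 3·G + 3  [with L=6, G=8]  = -39
N = -2·L - 2·H - 1  [with L=6, H=-39]  = 65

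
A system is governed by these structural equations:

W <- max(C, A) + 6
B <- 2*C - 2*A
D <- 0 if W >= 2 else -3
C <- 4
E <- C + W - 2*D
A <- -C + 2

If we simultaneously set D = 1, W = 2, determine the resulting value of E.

4

The joint intervention fixes D = 1, W = 2, removing each variable's own equation.
E = C + W - 2*D  [with C=4, W=2, D=1]  = 4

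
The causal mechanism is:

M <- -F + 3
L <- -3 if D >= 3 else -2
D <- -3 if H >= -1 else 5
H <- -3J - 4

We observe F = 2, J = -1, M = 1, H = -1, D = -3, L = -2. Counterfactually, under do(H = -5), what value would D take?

5

Intervening sets H = -5 and removes its equation (H <- -3J - 4).
D = -3 if H >= -1 else 5  [with H=-5]  = 5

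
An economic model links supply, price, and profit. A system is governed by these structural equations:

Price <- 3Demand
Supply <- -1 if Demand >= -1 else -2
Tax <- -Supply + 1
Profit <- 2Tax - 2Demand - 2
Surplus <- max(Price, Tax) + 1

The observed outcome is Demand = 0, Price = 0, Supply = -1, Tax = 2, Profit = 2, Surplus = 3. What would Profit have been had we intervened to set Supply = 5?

do(Supply=5) replaces the equation Supply <- -1 if Demand >= -1 else -2 with the constant Supply = 5.
Tax = -Supply + 1  [with Supply=5]  = -4
Profit = 2Tax - 2Demand - 2  [with Tax=-4, Demand=0]  = -10

-10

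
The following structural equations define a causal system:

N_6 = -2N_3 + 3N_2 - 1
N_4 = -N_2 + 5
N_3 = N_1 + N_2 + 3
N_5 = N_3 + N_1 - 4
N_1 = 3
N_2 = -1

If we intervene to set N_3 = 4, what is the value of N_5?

3

do(N_3=4) replaces the equation N_3 = N_1 + N_2 + 3 with the constant N_3 = 4.
N_5 = N_3 + N_1 - 4  [with N_3=4, N_1=3]  = 3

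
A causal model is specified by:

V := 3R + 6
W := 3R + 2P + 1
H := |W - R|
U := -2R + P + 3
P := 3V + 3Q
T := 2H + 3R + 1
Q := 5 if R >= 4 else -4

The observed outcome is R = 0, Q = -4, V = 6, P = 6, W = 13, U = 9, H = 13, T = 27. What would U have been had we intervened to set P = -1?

2

Under do(P=-1), the mechanism P := 3V + 3Q is discarded; P is fixed at -1.
U = -2R + P + 3  [with R=0, P=-1]  = 2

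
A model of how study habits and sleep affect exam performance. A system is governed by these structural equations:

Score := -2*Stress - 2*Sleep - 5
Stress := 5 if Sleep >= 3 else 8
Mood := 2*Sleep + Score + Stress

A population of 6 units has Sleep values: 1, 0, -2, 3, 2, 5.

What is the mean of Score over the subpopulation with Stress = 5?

Conditioning on Stress=5 selects the 2 unit(s) with Sleep ∈ {3, 5}. Their Score values: -21, -25. Mean = -23.

-23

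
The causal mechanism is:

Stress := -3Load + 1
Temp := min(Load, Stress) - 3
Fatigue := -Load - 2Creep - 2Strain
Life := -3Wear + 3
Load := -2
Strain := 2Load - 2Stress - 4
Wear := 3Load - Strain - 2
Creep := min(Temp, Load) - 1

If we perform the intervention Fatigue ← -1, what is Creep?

The intervention breaks the incoming arrows to Fatigue: Fatigue := -Load - 2Creep - 2Strain no longer applies, and Fatigue = -1.
Creep is not downstream of the intervention, so its value is determined by the original equations.
Stress = -3Load + 1  [with Load=-2]  = 7
Temp = min(Load, Stress) - 3  [with Load=-2, Stress=7]  = -5
Creep = min(Temp, Load) - 1  [with Temp=-5, Load=-2]  = -6

-6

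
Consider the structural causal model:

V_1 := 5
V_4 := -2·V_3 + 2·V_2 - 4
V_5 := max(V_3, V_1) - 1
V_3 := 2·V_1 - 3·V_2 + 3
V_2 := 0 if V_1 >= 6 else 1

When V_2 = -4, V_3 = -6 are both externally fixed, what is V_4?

Setting V_2 = -4, V_3 = -6 by intervention discards those variables' equations.
V_4 = -2·V_3 + 2·V_2 - 4  [with V_3=-6, V_2=-4]  = 0

0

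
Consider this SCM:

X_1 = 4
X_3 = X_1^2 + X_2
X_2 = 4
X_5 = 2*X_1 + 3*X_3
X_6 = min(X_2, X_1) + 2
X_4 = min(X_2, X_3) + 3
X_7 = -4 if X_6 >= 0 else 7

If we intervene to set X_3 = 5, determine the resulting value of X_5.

23

do(X_3=5) replaces the equation X_3 = X_1^2 + X_2 with the constant X_3 = 5.
X_5 = 2*X_1 + 3*X_3  [with X_1=4, X_3=5]  = 23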